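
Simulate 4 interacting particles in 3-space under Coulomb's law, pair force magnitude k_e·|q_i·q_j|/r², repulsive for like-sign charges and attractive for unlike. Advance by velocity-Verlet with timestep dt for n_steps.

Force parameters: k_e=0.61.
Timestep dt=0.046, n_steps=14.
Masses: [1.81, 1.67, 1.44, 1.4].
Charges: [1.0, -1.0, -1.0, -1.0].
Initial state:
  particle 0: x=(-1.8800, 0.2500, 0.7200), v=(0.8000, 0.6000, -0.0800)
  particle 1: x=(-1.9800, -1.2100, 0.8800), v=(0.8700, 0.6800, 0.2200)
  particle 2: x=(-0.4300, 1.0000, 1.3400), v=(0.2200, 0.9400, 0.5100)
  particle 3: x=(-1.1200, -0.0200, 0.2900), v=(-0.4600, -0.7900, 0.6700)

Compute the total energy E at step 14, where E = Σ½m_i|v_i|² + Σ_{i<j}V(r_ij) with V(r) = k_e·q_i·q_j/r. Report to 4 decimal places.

step 0: x0=(-1.8800, 0.2500, 0.7200) x1=(-1.9800, -1.2100, 0.8800) x2=(-0.4300, 1.0000, 1.3400) x3=(-1.1200, -0.0200, 0.2900)
step 1: x0=(-1.8428, 0.2774, 0.7162) x1=(-1.9401, -1.1787, 0.8901) x2=(-0.4199, 1.0433, 1.3635) x3=(-1.1416, -0.0561, 0.3209)
step 2: x0=(-1.8046, 0.3041, 0.7121) x1=(-1.9004, -1.1474, 0.9004) x2=(-0.4098, 1.0868, 1.3872) x3=(-1.1641, -0.0917, 0.3520)
step 3: x0=(-1.7655, 0.3302, 0.7076) x1=(-1.8609, -1.1161, 0.9107) x2=(-0.3998, 1.1305, 1.4109) x3=(-1.1875, -0.1265, 0.3833)
step 4: x0=(-1.7254, 0.3554, 0.7029) x1=(-1.8217, -1.0849, 0.9211) x2=(-0.3898, 1.1743, 1.4347) x3=(-1.2117, -0.1603, 0.4148)
step 5: x0=(-1.6844, 0.3797, 0.6979) x1=(-1.7828, -1.0538, 0.9317) x2=(-0.3799, 1.2183, 1.4585) x3=(-1.2368, -0.1929, 0.4464)
step 6: x0=(-1.6425, 0.4028, 0.6927) x1=(-1.7443, -1.0229, 0.9424) x2=(-0.3701, 1.2624, 1.4823) x3=(-1.2625, -0.2238, 0.4781)
step 7: x0=(-1.5999, 0.4247, 0.6872) x1=(-1.7060, -0.9923, 0.9534) x2=(-0.3603, 1.3066, 1.5061) x3=(-1.2887, -0.2530, 0.5098)
step 8: x0=(-1.5566, 0.4454, 0.6817) x1=(-1.6682, -0.9621, 0.9647) x2=(-0.3505, 1.3509, 1.5299) x3=(-1.3152, -0.2802, 0.5412)
step 9: x0=(-1.5129, 0.4647, 0.6762) x1=(-1.6308, -0.9323, 0.9764) x2=(-0.3409, 1.3954, 1.5537) x3=(-1.3418, -0.3053, 0.5723)
step 10: x0=(-1.4687, 0.4827, 0.6707) x1=(-1.5938, -0.9032, 0.9886) x2=(-0.3313, 1.4399, 1.5775) x3=(-1.3683, -0.3279, 0.6027)
step 11: x0=(-1.4243, 0.4994, 0.6653) x1=(-1.5574, -0.8750, 1.0014) x2=(-0.3217, 1.4844, 1.6011) x3=(-1.3945, -0.3479, 0.6323)
step 12: x0=(-1.3798, 0.5150, 0.6600) x1=(-1.5213, -0.8480, 1.0151) x2=(-0.3122, 1.5291, 1.6248) x3=(-1.4202, -0.3651, 0.6606)
step 13: x0=(-1.3352, 0.5294, 0.6550) x1=(-1.4856, -0.8223, 1.0299) x2=(-0.3027, 1.5738, 1.6483) x3=(-1.4456, -0.3793, 0.6875)
step 14: x0=(-1.2906, 0.5428, 0.6503) x1=(-1.4501, -0.7982, 1.0461) x2=(-0.2933, 1.6186, 1.6718) x3=(-1.4708, -0.3902, 0.7124)
step 0 velocities: v0=(0.8000, 0.6000, -0.0800) v1=(0.8700, 0.6800, 0.2200) v2=(0.2200, 0.9400, 0.5100) v3=(-0.4600, -0.7900, 0.6700)
step 0: KE=3.7269, PE=-0.4459, E=3.2810
step 14 velocities: v0=(0.9688, 0.2801, -0.1003) v1=(0.7732, 0.5026, 0.3694) v2=(0.2040, 0.9736, 0.5095) v3=(-0.5462, -0.1993, 0.5185)
step 14: KE=3.0778, PE=0.2050, E=3.2828

3.2828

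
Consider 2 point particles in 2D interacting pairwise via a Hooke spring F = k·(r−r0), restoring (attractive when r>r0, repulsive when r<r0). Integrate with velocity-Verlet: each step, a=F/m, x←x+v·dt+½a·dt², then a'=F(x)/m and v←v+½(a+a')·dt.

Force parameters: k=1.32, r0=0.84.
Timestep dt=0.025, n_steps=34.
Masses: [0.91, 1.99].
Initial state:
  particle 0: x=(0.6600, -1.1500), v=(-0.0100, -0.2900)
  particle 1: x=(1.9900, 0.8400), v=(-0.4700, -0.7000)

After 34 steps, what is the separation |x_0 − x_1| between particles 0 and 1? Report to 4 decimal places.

step 0: x0=(0.6600, -1.1500) x1=(1.9900, 0.8400)
step 1: x0=(0.6601, -1.1567) x1=(1.9781, 0.8222)
step 2: x0=(0.6611, -1.1622) x1=(1.9658, 0.8039)
step 3: x0=(0.6627, -1.1665) x1=(1.9532, 0.7851)
step 4: x0=(0.6652, -1.1697) x1=(1.9402, 0.7658)
step 5: x0=(0.6683, -1.1719) x1=(1.9269, 0.7459)
step 6: x0=(0.6722, -1.1729) x1=(1.9132, 0.7256)
step 7: x0=(0.6768, -1.1728) x1=(1.8993, 0.7047)
step 8: x0=(0.6821, -1.1716) x1=(1.8850, 0.6834)
step 9: x0=(0.6880, -1.1694) x1=(1.8704, 0.6615)
step 10: x0=(0.6947, -1.1662) x1=(1.8555, 0.6393)
step 11: x0=(0.7019, -1.1620) x1=(1.8403, 0.6165)
step 12: x0=(0.7098, -1.1568) x1=(1.8248, 0.5933)
step 13: x0=(0.7183, -1.1507) x1=(1.8091, 0.5697)
step 14: x0=(0.7274, -1.1437) x1=(1.7931, 0.5457)
step 15: x0=(0.7370, -1.1358) x1=(1.7768, 0.5213)
step 16: x0=(0.7472, -1.1270) x1=(1.7603, 0.4964)
step 17: x0=(0.7578, -1.1174) x1=(1.7436, 0.4712)
step 18: x0=(0.7690, -1.1070) x1=(1.7266, 0.4456)
step 19: x0=(0.7807, -1.0958) x1=(1.7094, 0.4197)
step 20: x0=(0.7927, -1.0839) x1=(1.6920, 0.3935)
step 21: x0=(0.8052, -1.0714) x1=(1.6744, 0.3669)
step 22: x0=(0.8181, -1.0581) x1=(1.6567, 0.3400)
step 23: x0=(0.8314, -1.0443) x1=(1.6387, 0.3129)
step 24: x0=(0.8450, -1.0299) x1=(1.6207, 0.2855)
step 25: x0=(0.8589, -1.0149) x1=(1.6024, 0.2578)
step 26: x0=(0.8732, -0.9995) x1=(1.5841, 0.2300)
step 27: x0=(0.8876, -0.9836) x1=(1.5656, 0.2019)
step 28: x0=(0.9024, -0.9672) x1=(1.5470, 0.1736)
step 29: x0=(0.9173, -0.9506) x1=(1.5283, 0.1452)
step 30: x0=(0.9324, -0.9335) x1=(1.5095, 0.1166)
step 31: x0=(0.9476, -0.9162) x1=(1.4907, 0.0878)
step 32: x0=(0.9630, -0.8987) x1=(1.4718, 0.0590)
step 33: x0=(0.9785, -0.8810) x1=(1.4528, 0.0301)
step 34: x0=(0.9941, -0.8631) x1=(1.4338, 0.0011)

0.9696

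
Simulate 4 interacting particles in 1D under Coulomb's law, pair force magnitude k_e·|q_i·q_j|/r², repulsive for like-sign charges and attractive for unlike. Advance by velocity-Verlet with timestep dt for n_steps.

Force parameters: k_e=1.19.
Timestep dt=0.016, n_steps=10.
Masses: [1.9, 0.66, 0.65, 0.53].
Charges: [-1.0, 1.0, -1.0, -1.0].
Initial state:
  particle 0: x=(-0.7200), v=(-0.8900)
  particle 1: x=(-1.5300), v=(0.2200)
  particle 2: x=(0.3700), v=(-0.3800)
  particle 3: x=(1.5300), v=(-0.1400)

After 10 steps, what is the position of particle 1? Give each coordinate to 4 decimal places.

(-1.4427)

step 0: x0=(-0.7200) x1=(-1.5300) x2=(0.3700) x3=(1.5300)
step 1: x0=(-0.7344) x1=(-1.5260) x2=(0.3639) x3=(1.5280)
step 2: x0=(-0.7493) x1=(-1.5212) x2=(0.3577) x3=(1.5265)
step 3: x0=(-0.7646) x1=(-1.5153) x2=(0.3514) x3=(1.5254)
step 4: x0=(-0.7803) x1=(-1.5085) x2=(0.3450) x3=(1.5248)
step 5: x0=(-0.7965) x1=(-1.5006) x2=(0.3385) x3=(1.5247)
step 6: x0=(-0.8132) x1=(-1.4916) x2=(0.3318) x3=(1.5250)
step 7: x0=(-0.8304) x1=(-1.4814) x2=(0.3251) x3=(1.5258)
step 8: x0=(-0.8481) x1=(-1.4699) x2=(0.3183) x3=(1.5270)
step 9: x0=(-0.8664) x1=(-1.4571) x2=(0.3113) x3=(1.5286)
step 10: x0=(-0.8852) x1=(-1.4427) x2=(0.3042) x3=(1.5307)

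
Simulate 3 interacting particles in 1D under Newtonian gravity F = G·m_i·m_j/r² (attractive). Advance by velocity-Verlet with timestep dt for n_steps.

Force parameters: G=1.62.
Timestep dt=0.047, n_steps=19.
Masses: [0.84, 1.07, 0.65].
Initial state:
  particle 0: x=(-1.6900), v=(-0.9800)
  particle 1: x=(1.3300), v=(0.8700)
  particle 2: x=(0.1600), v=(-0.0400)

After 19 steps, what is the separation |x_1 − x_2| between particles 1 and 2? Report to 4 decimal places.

1.4325

step 0: x0=(-1.6900) x1=(1.3300) x2=(0.1600)
step 1: x0=(-1.7355) x1=(1.3699) x2=(0.1591)
step 2: x0=(-1.7800) x1=(1.4079) x2=(0.1599)
step 3: x0=(-1.8234) x1=(1.4440) x2=(0.1624)
step 4: x0=(-1.8660) x1=(1.4785) x2=(0.1665)
step 5: x0=(-1.9076) x1=(1.5114) x2=(0.1721)
step 6: x0=(-1.9483) x1=(1.5427) x2=(0.1791)
step 7: x0=(-1.9883) x1=(1.5725) x2=(0.1875)
step 8: x0=(-2.0274) x1=(1.6009) x2=(0.1973)
step 9: x0=(-2.0658) x1=(1.6279) x2=(0.2084)
step 10: x0=(-2.1034) x1=(1.6534) x2=(0.2209)
step 11: x0=(-2.1403) x1=(1.6777) x2=(0.2346)
step 12: x0=(-2.1766) x1=(1.7006) x2=(0.2497)
step 13: x0=(-2.2122) x1=(1.7222) x2=(0.2660)
step 14: x0=(-2.2472) x1=(1.7425) x2=(0.2837)
step 15: x0=(-2.2816) x1=(1.7616) x2=(0.3027)
step 16: x0=(-2.3154) x1=(1.7793) x2=(0.3230)
step 17: x0=(-2.3486) x1=(1.7958) x2=(0.3448)
step 18: x0=(-2.3813) x1=(1.8110) x2=(0.3679)
step 19: x0=(-2.4135) x1=(1.8249) x2=(0.3924)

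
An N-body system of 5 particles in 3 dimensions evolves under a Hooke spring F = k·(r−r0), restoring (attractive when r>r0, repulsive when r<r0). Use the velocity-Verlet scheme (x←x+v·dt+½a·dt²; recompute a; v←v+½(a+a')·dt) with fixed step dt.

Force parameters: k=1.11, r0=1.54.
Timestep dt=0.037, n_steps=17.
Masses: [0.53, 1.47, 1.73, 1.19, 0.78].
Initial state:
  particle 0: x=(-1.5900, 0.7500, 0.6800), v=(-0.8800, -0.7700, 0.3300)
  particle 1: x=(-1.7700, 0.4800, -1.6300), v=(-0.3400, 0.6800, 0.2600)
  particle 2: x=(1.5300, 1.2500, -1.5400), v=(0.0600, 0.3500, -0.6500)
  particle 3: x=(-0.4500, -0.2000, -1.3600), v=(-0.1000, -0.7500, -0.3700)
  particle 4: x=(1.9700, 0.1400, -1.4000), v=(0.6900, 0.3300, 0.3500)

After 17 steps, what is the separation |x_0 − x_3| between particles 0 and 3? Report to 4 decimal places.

step 0: x0=(-1.5900, 0.7500, 0.6800) x1=(-1.7700, 0.4800, -1.6300) x2=(1.5300, 1.2500, -1.5400) x3=(-0.4500, -0.2000, -1.3600) x4=(1.9700, 0.1400, -1.4000)
step 1: x0=(-1.6161, 0.7207, 0.6862) x1=(-1.7805, 0.5053, -1.6199) x2=(1.5302, 1.2625, -1.5635) x3=(-0.4529, -0.2271, -1.3732) x4=(1.9904, 0.1524, -1.3859)
step 2: x0=(-1.6290, 0.6901, 0.6801) x1=(-1.7867, 0.5309, -1.6088) x2=(1.5264, 1.2742, -1.5858) x3=(-0.4543, -0.2528, -1.3855) x4=(2.0005, 0.1650, -1.3693)
step 3: x0=(-1.6287, 0.6583, 0.6618) x1=(-1.7887, 0.5568, -1.5967) x2=(1.5186, 1.2849, -1.6068) x3=(-0.4541, -0.2771, -1.3969) x4=(2.0001, 0.1778, -1.3504)
step 4: x0=(-1.6151, 0.6255, 0.6315) x1=(-1.7864, 0.5828, -1.5838) x2=(1.5066, 1.2946, -1.6266) x3=(-0.4524, -0.2998, -1.4072) x4=(1.9893, 0.1907, -1.3293)
step 5: x0=(-1.5885, 0.5921, 0.5896) x1=(-1.7798, 0.6090, -1.5700) x2=(1.4907, 1.3033, -1.6452) x3=(-0.4491, -0.3210, -1.4167) x4=(1.9680, 0.2038, -1.3059)
step 6: x0=(-1.5491, 0.5582, 0.5364) x1=(-1.7689, 0.6353, -1.5555) x2=(1.4709, 1.3110, -1.6626) x3=(-0.4444, -0.3407, -1.4252) x4=(1.9366, 0.2169, -1.2805)
step 7: x0=(-1.4975, 0.5242, 0.4726) x1=(-1.7539, 0.6615, -1.5402) x2=(1.4471, 1.3176, -1.6788) x3=(-0.4382, -0.3587, -1.4329) x4=(1.8953, 0.2300, -1.2532)
step 8: x0=(-1.4343, 0.4902, 0.3990) x1=(-1.7347, 0.6878, -1.5243) x2=(1.4196, 1.3232, -1.6938) x3=(-0.4305, -0.3751, -1.4399) x4=(1.8445, 0.2431, -1.2242)
step 9: x0=(-1.3601, 0.4565, 0.3164) x1=(-1.7115, 0.7140, -1.5079) x2=(1.3886, 1.3276, -1.7076) x3=(-0.4215, -0.3900, -1.4461) x4=(1.7846, 0.2560, -1.1936)
step 10: x0=(-1.2759, 0.4233, 0.2257) x1=(-1.6844, 0.7401, -1.4911) x2=(1.3540, 1.3310, -1.7204) x3=(-0.4112, -0.4033, -1.4516) x4=(1.7161, 0.2687, -1.1616)
step 11: x0=(-1.1825, 0.3908, 0.1279) x1=(-1.6537, 0.7661, -1.4740) x2=(1.3162, 1.3334, -1.7322) x3=(-0.3995, -0.4150, -1.4567) x4=(1.6398, 0.2812, -1.1284)
step 12: x0=(-1.0810, 0.3592, 0.0240) x1=(-1.6193, 0.7919, -1.4566) x2=(1.2753, 1.3347, -1.7430) x3=(-0.3867, -0.4253, -1.4613) x4=(1.5562, 0.2935, -1.0943)
step 13: x0=(-0.9724, 0.3286, -0.0847) x1=(-1.5817, 0.8176, -1.4391) x2=(1.2316, 1.3349, -1.7530) x3=(-0.3727, -0.4342, -1.4657) x4=(1.4661, 0.3055, -1.0595)
step 14: x0=(-0.8577, 0.2993, -0.1973) x1=(-1.5410, 0.8431, -1.4216) x2=(1.1852, 1.3342, -1.7622) x3=(-0.3577, -0.4417, -1.4699) x4=(1.3702, 0.3172, -1.0242)
step 15: x0=(-0.7381, 0.2712, -0.3127) x1=(-1.4974, 0.8684, -1.4040) x2=(1.1365, 1.3325, -1.7706) x3=(-0.3417, -0.4481, -1.4741) x4=(1.2695, 0.3287, -0.9886)
step 16: x0=(-0.6147, 0.2445, -0.4299) x1=(-1.4512, 0.8935, -1.3865) x2=(1.0856, 1.3299, -1.7785) x3=(-0.3249, -0.4534, -1.4784) x4=(1.1648, 0.3400, -0.9528)
step 17: x0=(-0.4886, 0.2191, -0.5479) x1=(-1.4027, 0.9185, -1.3690) x2=(1.0329, 1.3264, -1.7859) x3=(-0.3073, -0.4578, -1.4831) x4=(1.0569, 0.3512, -0.9170)

1.1686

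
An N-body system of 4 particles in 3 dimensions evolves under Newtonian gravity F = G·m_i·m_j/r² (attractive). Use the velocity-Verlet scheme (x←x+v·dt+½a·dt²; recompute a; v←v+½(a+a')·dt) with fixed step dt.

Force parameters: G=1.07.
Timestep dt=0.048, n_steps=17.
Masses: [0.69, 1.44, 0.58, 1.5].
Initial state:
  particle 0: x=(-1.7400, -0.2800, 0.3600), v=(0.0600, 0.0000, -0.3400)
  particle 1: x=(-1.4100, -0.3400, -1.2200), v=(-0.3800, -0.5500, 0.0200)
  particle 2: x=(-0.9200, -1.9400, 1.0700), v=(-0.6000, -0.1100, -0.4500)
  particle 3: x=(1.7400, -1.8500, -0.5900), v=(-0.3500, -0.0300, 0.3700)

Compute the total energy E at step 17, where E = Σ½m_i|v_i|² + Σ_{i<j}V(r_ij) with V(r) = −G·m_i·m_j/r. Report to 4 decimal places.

step 0: x0=(-1.7400, -0.2800, 0.3600) x1=(-1.4100, -0.3400, -1.2200) x2=(-0.9200, -1.9400, 1.0700) x3=(1.7400, -1.8500, -0.5900)
step 1: x0=(-1.7368, -0.2802, 0.3431) x1=(-1.4282, -0.3665, -1.2186) x2=(-0.9488, -1.9450, 1.0480) x3=(1.7230, -1.8514, -0.5722)
step 2: x0=(-1.7330, -0.2809, 0.3248) x1=(-1.4462, -0.3932, -1.2164) x2=(-0.9775, -1.9493, 1.0254) x3=(1.7055, -1.8526, -0.5544)
step 3: x0=(-1.7285, -0.2822, 0.3052) x1=(-1.4640, -0.4201, -1.2133) x2=(-1.0061, -1.9530, 1.0020) x3=(1.6875, -1.8536, -0.5365)
step 4: x0=(-1.7234, -0.2839, 0.2843) x1=(-1.4816, -0.4471, -1.2093) x2=(-1.0346, -1.9560, 0.9778) x3=(1.6690, -1.8545, -0.5186)
step 5: x0=(-1.7178, -0.2863, 0.2619) x1=(-1.4991, -0.4743, -1.2043) x2=(-1.0630, -1.9584, 0.9530) x3=(1.6500, -1.8552, -0.5006)
step 6: x0=(-1.7115, -0.2893, 0.2381) x1=(-1.5164, -0.5016, -1.1984) x2=(-1.0914, -1.9600, 0.9273) x3=(1.6306, -1.8558, -0.4826)
step 7: x0=(-1.7047, -0.2931, 0.2127) x1=(-1.5335, -0.5290, -1.1914) x2=(-1.1196, -1.9609, 0.9009) x3=(1.6106, -1.8562, -0.4646)
step 8: x0=(-1.6973, -0.2975, 0.1857) x1=(-1.5503, -0.5566, -1.1834) x2=(-1.1477, -1.9612, 0.8737) x3=(1.5901, -1.8565, -0.4465)
step 9: x0=(-1.6893, -0.3028, 0.1571) x1=(-1.5670, -0.5842, -1.1743) x2=(-1.1757, -1.9606, 0.8457) x3=(1.5691, -1.8566, -0.4284)
step 10: x0=(-1.6808, -0.3089, 0.1267) x1=(-1.5834, -0.6119, -1.1641) x2=(-1.2035, -1.9593, 0.8169) x3=(1.5476, -1.8565, -0.4103)
step 11: x0=(-1.6718, -0.3160, 0.0945) x1=(-1.5996, -0.6396, -1.1527) x2=(-1.2312, -1.9572, 0.7872) x3=(1.5256, -1.8563, -0.3921)
step 12: x0=(-1.6623, -0.3241, 0.0603) x1=(-1.6154, -0.6673, -1.1400) x2=(-1.2587, -1.9543, 0.7567) x3=(1.5030, -1.8559, -0.3740)
step 13: x0=(-1.6524, -0.3334, 0.0241) x1=(-1.6311, -0.6949, -1.1259) x2=(-1.2860, -1.9505, 0.7252) x3=(1.4799, -1.8554, -0.3558)
step 14: x0=(-1.6421, -0.3439, -0.0143) x1=(-1.6464, -0.7225, -1.1105) x2=(-1.3132, -1.9459, 0.6929) x3=(1.4562, -1.8547, -0.3377)
step 15: x0=(-1.6314, -0.3558, -0.0550) x1=(-1.6613, -0.7499, -1.0935) x2=(-1.3402, -1.9404, 0.6596) x3=(1.4320, -1.8538, -0.3195)
step 16: x0=(-1.6205, -0.3693, -0.0983) x1=(-1.6759, -0.7771, -1.0749) x2=(-1.3670, -1.9339, 0.6253) x3=(1.4072, -1.8528, -0.3013)
step 17: x0=(-1.6093, -0.3846, -0.1443) x1=(-1.6900, -0.8040, -1.0546) x2=(-1.3935, -1.9265, 0.5899) x3=(1.3818, -1.8517, -0.2832)
step 0 velocities: v0=(0.0600, 0.0000, -0.3400) v1=(-0.3800, -0.5500, 0.0200) v2=(-0.6000, -0.1100, -0.4500) v3=(-0.3500, -0.0300, 0.3700)
step 0: KE=0.7250, PE=-2.4186, E=-1.6936
step 17 velocities: v0=(0.2330, -0.3396, -0.9896) v1=(-0.2895, -0.5567, 0.4429) v2=(-0.5515, 0.1654, -0.7478) v3=(-0.5352, 0.0261, 0.3779)
step 17: KE=1.4019, PE=-3.0948, E=-1.6929

-1.6929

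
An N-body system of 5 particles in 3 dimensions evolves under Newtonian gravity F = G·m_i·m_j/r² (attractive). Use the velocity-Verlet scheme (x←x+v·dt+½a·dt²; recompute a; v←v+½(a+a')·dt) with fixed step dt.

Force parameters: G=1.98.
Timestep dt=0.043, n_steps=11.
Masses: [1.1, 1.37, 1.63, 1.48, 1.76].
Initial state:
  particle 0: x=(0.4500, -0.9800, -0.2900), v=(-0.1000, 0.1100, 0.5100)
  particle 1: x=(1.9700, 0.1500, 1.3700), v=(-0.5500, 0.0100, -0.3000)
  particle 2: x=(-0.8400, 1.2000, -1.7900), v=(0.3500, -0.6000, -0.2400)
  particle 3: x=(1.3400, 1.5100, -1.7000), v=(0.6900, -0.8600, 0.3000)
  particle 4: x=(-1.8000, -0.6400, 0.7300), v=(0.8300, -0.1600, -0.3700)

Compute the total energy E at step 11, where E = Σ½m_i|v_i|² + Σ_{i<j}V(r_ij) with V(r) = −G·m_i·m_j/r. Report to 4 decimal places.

step 0: x0=(0.4500, -0.9800, -0.2900) x1=(1.9700, 0.1500, 1.3700) x2=(-0.8400, 1.2000, -1.7900) x3=(1.3400, 1.5100, -1.7000) x4=(-1.8000, -0.6400, 0.7300)
step 1: x0=(0.4454, -0.9745, -0.2679) x1=(1.9458, 0.1504, 1.3565) x2=(-0.8243, 1.1739, -1.7998) x3=(1.3689, 1.4726, -1.6867) x4=(-1.7637, -0.6467, 0.7137)
step 2: x0=(0.4402, -0.9675, -0.2455) x1=(1.9205, 0.1506, 1.3419) x2=(-0.8073, 1.1472, -1.8087) x3=(1.3964, 1.4343, -1.6728) x4=(-1.7261, -0.6529, 0.6966)
step 3: x0=(0.4344, -0.9589, -0.2228) x1=(1.8941, 0.1507, 1.3261) x2=(-0.7890, 1.1199, -1.8166) x3=(1.4223, 1.3952, -1.6580) x4=(-1.6871, -0.6587, 0.6787)
step 4: x0=(0.4279, -0.9488, -0.1998) x1=(1.8665, 0.1507, 1.3090) x2=(-0.7695, 1.0919, -1.8234) x3=(1.4467, 1.3552, -1.6426) x4=(-1.6468, -0.6641, 0.6599)
step 5: x0=(0.4208, -0.9370, -0.1764) x1=(1.8378, 0.1505, 1.2906) x2=(-0.7487, 1.0634, -1.8292) x3=(1.4696, 1.3143, -1.6263) x4=(-1.6050, -0.6690, 0.6403)
step 6: x0=(0.4130, -0.9237, -0.1527) x1=(1.8078, 0.1501, 1.2710) x2=(-0.7266, 1.0341, -1.8338) x3=(1.4910, 1.2726, -1.6093) x4=(-1.5617, -0.6735, 0.6198)
step 7: x0=(0.4044, -0.9086, -0.1287) x1=(1.7766, 0.1495, 1.2499) x2=(-0.7032, 1.0042, -1.8373) x3=(1.5108, 1.2300, -1.5915) x4=(-1.5168, -0.6775, 0.5985)
step 8: x0=(0.3949, -0.8919, -0.1043) x1=(1.7441, 0.1486, 1.2274) x2=(-0.6786, 0.9736, -1.8395) x3=(1.5290, 1.1866, -1.5728) x4=(-1.4703, -0.6810, 0.5762)
step 9: x0=(0.3847, -0.8734, -0.0796) x1=(1.7102, 0.1475, 1.2034) x2=(-0.6526, 0.9423, -1.8405) x3=(1.5455, 1.1423, -1.5533) x4=(-1.4220, -0.6840, 0.5530)
step 10: x0=(0.3735, -0.8531, -0.0545) x1=(1.6749, 0.1460, 1.1779) x2=(-0.6254, 0.9103, -1.8402) x3=(1.5604, 1.0971, -1.5329) x4=(-1.3718, -0.6865, 0.5288)
step 11: x0=(0.3613, -0.8311, -0.0290) x1=(1.6382, 0.1443, 1.1507) x2=(-0.5969, 0.8776, -1.8385) x3=(1.5736, 1.0511, -1.5116) x4=(-1.3197, -0.6885, 0.5036)
step 0 velocities: v0=(-0.1000, 0.1100, 0.5100) v1=(-0.5500, 0.0100, -0.3000) v2=(0.3500, -0.6000, -0.2400) v3=(0.6900, -0.8600, 0.3000) v4=(0.8300, -0.1600, -0.3700)
step 0: KE=2.5798, PE=-13.4658, E=-10.8860
step 11 velocities: v0=(-0.2967, 0.5345, 0.5967) v1=(-0.8715, -0.0450, -0.6517) v2=(0.6790, -0.7701, 0.0560) v3=(0.2866, -1.0810, 0.5059) v4=(1.2378, -0.0391, -0.5978)
step 11: KE=4.8545, PE=-15.7391, E=-10.8845

-10.8845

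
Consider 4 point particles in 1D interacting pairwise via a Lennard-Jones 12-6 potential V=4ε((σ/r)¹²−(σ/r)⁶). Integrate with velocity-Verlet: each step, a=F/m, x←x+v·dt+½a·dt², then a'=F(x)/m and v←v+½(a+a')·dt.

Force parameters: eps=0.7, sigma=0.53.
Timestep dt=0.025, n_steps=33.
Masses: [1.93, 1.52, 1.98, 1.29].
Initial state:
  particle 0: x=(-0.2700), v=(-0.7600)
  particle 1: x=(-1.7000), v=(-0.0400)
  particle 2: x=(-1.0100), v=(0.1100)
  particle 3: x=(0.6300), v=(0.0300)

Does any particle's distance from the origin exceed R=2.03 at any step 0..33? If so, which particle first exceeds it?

no

step 0: x0=(-0.2700) x1=(-1.7000) x2=(-1.0100) x3=(0.6300)
step 1: x0=(-0.2893) x1=(-1.7004) x2=(-1.0074) x3=(0.6306)
step 2: x0=(-0.3091) x1=(-1.6996) x2=(-1.0048) x3=(0.6308)
step 3: x0=(-0.3298) x1=(-1.6975) x2=(-1.0023) x3=(0.6308)
step 4: x0=(-0.3513) x1=(-1.6943) x2=(-0.9997) x3=(0.6306)
step 5: x0=(-0.3738) x1=(-1.6899) x2=(-0.9970) x3=(0.6302)
step 6: x0=(-0.3969) x1=(-1.6842) x2=(-0.9944) x3=(0.6296)
step 7: x0=(-0.4201) x1=(-1.6773) x2=(-0.9927) x3=(0.6288)
step 8: x0=(-0.4416) x1=(-1.6692) x2=(-0.9934) x3=(0.6279)
step 9: x0=(-0.4588) x1=(-1.6597) x2=(-0.9994) x3=(0.6269)
step 10: x0=(-0.4689) x1=(-1.6489) x2=(-1.0131) x3=(0.6258)
step 11: x0=(-0.4730) x1=(-1.6368) x2=(-1.0336) x3=(0.6246)
step 12: x0=(-0.4741) x1=(-1.6243) x2=(-1.0574) x3=(0.6233)
step 13: x0=(-0.4746) x1=(-1.6144) x2=(-1.0796) x3=(0.6219)
step 14: x0=(-0.4754) x1=(-1.6155) x2=(-1.0931) x3=(0.6204)
step 15: x0=(-0.4769) x1=(-1.6335) x2=(-1.0928) x3=(0.6188)
step 16: x0=(-0.4791) x1=(-1.6603) x2=(-1.0851) x3=(0.6171)
step 17: x0=(-0.4816) x1=(-1.6886) x2=(-1.0757) x3=(0.6153)
step 18: x0=(-0.4841) x1=(-1.7162) x2=(-1.0669) x3=(0.6134)
step 19: x0=(-0.4859) x1=(-1.7424) x2=(-1.0598) x3=(0.6114)
step 20: x0=(-0.4862) x1=(-1.7674) x2=(-1.0551) x3=(0.6093)
step 21: x0=(-0.4846) x1=(-1.7912) x2=(-1.0530) x3=(0.6072)
step 22: x0=(-0.4809) x1=(-1.8141) x2=(-1.0536) x3=(0.6049)
step 23: x0=(-0.4756) x1=(-1.8361) x2=(-1.0562) x3=(0.6025)
step 24: x0=(-0.4695) x1=(-1.8575) x2=(-1.0603) x3=(0.6000)
step 25: x0=(-0.4631) x1=(-1.8782) x2=(-1.0650) x3=(0.5974)
step 26: x0=(-0.4568) x1=(-1.8983) x2=(-1.0699) x3=(0.5946)
step 27: x0=(-0.4512) x1=(-1.9180) x2=(-1.0745) x3=(0.5918)
step 28: x0=(-0.4462) x1=(-1.9372) x2=(-1.0787) x3=(0.5888)
step 29: x0=(-0.4421) x1=(-1.9560) x2=(-1.0823) x3=(0.5856)
step 30: x0=(-0.4389) x1=(-1.9744) x2=(-1.0852) x3=(0.5824)
step 31: x0=(-0.4366) x1=(-1.9925) x2=(-1.0874) x3=(0.5789)
step 32: x0=(-0.4352) x1=(-2.0103) x2=(-1.0888) x3=(0.5753)
step 33: x0=(-0.4347) x1=(-2.0278) x2=(-1.0894) x3=(0.5715)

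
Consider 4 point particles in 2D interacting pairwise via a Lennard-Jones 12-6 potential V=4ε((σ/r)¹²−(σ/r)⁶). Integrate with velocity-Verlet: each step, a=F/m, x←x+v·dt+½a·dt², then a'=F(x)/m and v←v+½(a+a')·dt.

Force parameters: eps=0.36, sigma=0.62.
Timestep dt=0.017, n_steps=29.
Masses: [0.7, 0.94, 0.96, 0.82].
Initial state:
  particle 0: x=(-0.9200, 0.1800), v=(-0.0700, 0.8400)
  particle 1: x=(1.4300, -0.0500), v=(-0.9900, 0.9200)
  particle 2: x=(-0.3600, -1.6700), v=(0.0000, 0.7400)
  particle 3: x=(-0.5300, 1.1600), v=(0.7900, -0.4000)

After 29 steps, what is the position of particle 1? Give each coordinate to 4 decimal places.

step 0: x0=(-0.9200, 0.1800) x1=(1.4300, -0.0500) x2=(-0.3600, -1.6700) x3=(-0.5300, 1.1600)
step 1: x0=(-0.9212, 0.1943) x1=(1.4132, -0.0344) x2=(-0.3600, -1.6574) x3=(-0.5166, 1.1531)
step 2: x0=(-0.9223, 0.2088) x1=(1.3963, -0.0187) x2=(-0.3600, -1.6448) x3=(-0.5032, 1.1462)
step 3: x0=(-0.9233, 0.2234) x1=(1.3795, -0.0031) x2=(-0.3600, -1.6323) x3=(-0.4899, 1.1391)
step 4: x0=(-0.9243, 0.2382) x1=(1.3627, 0.0126) x2=(-0.3600, -1.6197) x3=(-0.4767, 1.1319)
step 5: x0=(-0.9252, 0.2531) x1=(1.3458, 0.0282) x2=(-0.3600, -1.6071) x3=(-0.4635, 1.1246)
step 6: x0=(-0.9260, 0.2681) x1=(1.3290, 0.0438) x2=(-0.3600, -1.5945) x3=(-0.4504, 1.1171)
step 7: x0=(-0.9267, 0.2834) x1=(1.3122, 0.0595) x2=(-0.3600, -1.5819) x3=(-0.4374, 1.1094)
step 8: x0=(-0.9273, 0.2989) x1=(1.2953, 0.0751) x2=(-0.3600, -1.5693) x3=(-0.4244, 1.1016)
step 9: x0=(-0.9277, 0.3145) x1=(1.2785, 0.0908) x2=(-0.3600, -1.5567) x3=(-0.4116, 1.0936)
step 10: x0=(-0.9280, 0.3304) x1=(1.2616, 0.1064) x2=(-0.3600, -1.5441) x3=(-0.3989, 1.0854)
step 11: x0=(-0.9281, 0.3466) x1=(1.2448, 0.1221) x2=(-0.3600, -1.5315) x3=(-0.3864, 1.0770)
step 12: x0=(-0.9281, 0.3629) x1=(1.2279, 0.1377) x2=(-0.3600, -1.5189) x3=(-0.3740, 1.0684)
step 13: x0=(-0.9278, 0.3796) x1=(1.2111, 0.1533) x2=(-0.3600, -1.5063) x3=(-0.3618, 1.0595)
step 14: x0=(-0.9273, 0.3965) x1=(1.1942, 0.1690) x2=(-0.3600, -1.4937) x3=(-0.3498, 1.0504)
step 15: x0=(-0.9265, 0.4137) x1=(1.1774, 0.1846) x2=(-0.3600, -1.4811) x3=(-0.3380, 1.0411)
step 16: x0=(-0.9254, 0.4312) x1=(1.1605, 0.2003) x2=(-0.3600, -1.4685) x3=(-0.3265, 1.0315)
step 17: x0=(-0.9241, 0.4491) x1=(1.1437, 0.2159) x2=(-0.3600, -1.4559) x3=(-0.3152, 1.0216)
step 18: x0=(-0.9223, 0.4672) x1=(1.1268, 0.2316) x2=(-0.3600, -1.4433) x3=(-0.3042, 1.0114)
step 19: x0=(-0.9202, 0.4857) x1=(1.1099, 0.2472) x2=(-0.3600, -1.4307) x3=(-0.2935, 1.0010)
step 20: x0=(-0.9177, 0.5045) x1=(1.0930, 0.2629) x2=(-0.3600, -1.4181) x3=(-0.2832, 0.9903)
step 21: x0=(-0.9148, 0.5237) x1=(1.0761, 0.2785) x2=(-0.3600, -1.4054) x3=(-0.2732, 0.9792)
step 22: x0=(-0.9114, 0.5432) x1=(1.0592, 0.2942) x2=(-0.3600, -1.3928) x3=(-0.2636, 0.9679)
step 23: x0=(-0.9075, 0.5630) x1=(1.0423, 0.3099) x2=(-0.3600, -1.3802) x3=(-0.2545, 0.9564)
step 24: x0=(-0.9031, 0.5830) x1=(1.0254, 0.3255) x2=(-0.3600, -1.3676) x3=(-0.2457, 0.9445)
step 25: x0=(-0.8982, 0.6034) x1=(1.0085, 0.3412) x2=(-0.3600, -1.3550) x3=(-0.2373, 0.9325)
step 26: x0=(-0.8929, 0.6239) x1=(0.9915, 0.3569) x2=(-0.3600, -1.3423) x3=(-0.2293, 0.9202)
step 27: x0=(-0.8872, 0.6447) x1=(0.9746, 0.3726) x2=(-0.3600, -1.3297) x3=(-0.2216, 0.9078)
step 28: x0=(-0.8812, 0.6656) x1=(0.9576, 0.3883) x2=(-0.3600, -1.3171) x3=(-0.2141, 0.8952)
step 29: x0=(-0.8750, 0.6865) x1=(0.9405, 0.4040) x2=(-0.3600, -1.3044) x3=(-0.2068, 0.8826)

(0.9405, 0.4040)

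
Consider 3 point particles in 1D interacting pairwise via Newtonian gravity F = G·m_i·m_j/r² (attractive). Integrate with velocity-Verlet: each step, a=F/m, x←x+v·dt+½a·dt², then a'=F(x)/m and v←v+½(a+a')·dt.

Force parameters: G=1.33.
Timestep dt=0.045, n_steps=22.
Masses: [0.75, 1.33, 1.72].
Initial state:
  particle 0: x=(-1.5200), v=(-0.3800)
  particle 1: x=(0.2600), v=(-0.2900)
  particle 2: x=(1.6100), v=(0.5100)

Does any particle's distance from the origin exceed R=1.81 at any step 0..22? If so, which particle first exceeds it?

step 0: x0=(-1.5200) x1=(0.2600) x2=(1.6100)
step 1: x0=(-1.5363) x1=(0.2479) x2=(1.6319)
step 2: x0=(-1.5510) x1=(0.2376) x2=(1.6517)
step 3: x0=(-1.5642) x1=(0.2290) x2=(1.6695)
step 4: x0=(-1.5757) x1=(0.2219) x2=(1.6853)
step 5: x0=(-1.5858) x1=(0.2164) x2=(1.6994)
step 6: x0=(-1.5943) x1=(0.2124) x2=(1.7116)
step 7: x0=(-1.6013) x1=(0.2099) x2=(1.7220)
step 8: x0=(-1.6067) x1=(0.2087) x2=(1.7307)
step 9: x0=(-1.6107) x1=(0.2090) x2=(1.7376)
step 10: x0=(-1.6132) x1=(0.2106) x2=(1.7429)
step 11: x0=(-1.6142) x1=(0.2136) x2=(1.7464)
step 12: x0=(-1.6137) x1=(0.2179) x2=(1.7482)
step 13: x0=(-1.6117) x1=(0.2236) x2=(1.7484)
step 14: x0=(-1.6083) x1=(0.2307) x2=(1.7468)
step 15: x0=(-1.6033) x1=(0.2393) x2=(1.7434)
step 16: x0=(-1.5970) x1=(0.2492) x2=(1.7383)
step 17: x0=(-1.5891) x1=(0.2607) x2=(1.7314)
step 18: x0=(-1.5798) x1=(0.2738) x2=(1.7227)
step 19: x0=(-1.5690) x1=(0.2884) x2=(1.7121)
step 20: x0=(-1.5568) x1=(0.3048) x2=(1.6995)
step 21: x0=(-1.5430) x1=(0.3229) x2=(1.6849)
step 22: x0=(-1.5278) x1=(0.3430) x2=(1.6681)

no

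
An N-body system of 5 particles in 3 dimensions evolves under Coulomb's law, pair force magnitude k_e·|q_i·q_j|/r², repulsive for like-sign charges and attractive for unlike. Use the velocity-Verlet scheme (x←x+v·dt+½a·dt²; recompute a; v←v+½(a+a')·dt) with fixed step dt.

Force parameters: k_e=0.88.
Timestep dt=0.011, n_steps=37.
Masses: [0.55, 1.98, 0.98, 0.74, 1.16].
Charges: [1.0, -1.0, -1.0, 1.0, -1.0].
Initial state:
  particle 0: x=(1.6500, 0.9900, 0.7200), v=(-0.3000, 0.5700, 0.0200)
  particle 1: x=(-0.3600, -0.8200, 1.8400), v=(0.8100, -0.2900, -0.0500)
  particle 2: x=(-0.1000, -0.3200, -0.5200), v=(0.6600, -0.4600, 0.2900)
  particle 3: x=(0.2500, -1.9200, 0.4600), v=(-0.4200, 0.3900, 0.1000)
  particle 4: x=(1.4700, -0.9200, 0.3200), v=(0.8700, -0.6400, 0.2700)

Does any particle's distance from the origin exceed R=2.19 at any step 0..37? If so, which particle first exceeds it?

step 0: x0=(1.6500, 0.9900, 0.7200) x1=(-0.3600, -0.8200, 1.8400) x2=(-0.1000, -0.3200, -0.5200) x3=(0.2500, -1.9200, 0.4600) x4=(1.4700, -0.9200, 0.3200)
step 1: x0=(1.6467, 0.9962, 0.7202) x1=(-0.3511, -0.8232, 1.8395) x2=(-0.0927, -0.3251, -0.5168) x3=(0.2454, -1.9157, 0.4611) x4=(1.4796, -0.9270, 0.3230)
step 2: x0=(1.6433, 1.0024, 0.7204) x1=(-0.3422, -0.8264, 1.8389) x2=(-0.0855, -0.3301, -0.5136) x3=(0.2408, -1.9113, 0.4622) x4=(1.4892, -0.9341, 0.3260)
step 3: x0=(1.6400, 1.0085, 0.7206) x1=(-0.3333, -0.8296, 1.8384) x2=(-0.0782, -0.3352, -0.5105) x3=(0.2362, -1.9068, 0.4633) x4=(1.4987, -0.9412, 0.3290)
step 4: x0=(1.6365, 1.0146, 0.7208) x1=(-0.3244, -0.8328, 1.8378) x2=(-0.0710, -0.3403, -0.5073) x3=(0.2317, -1.9022, 0.4644) x4=(1.5083, -0.9482, 0.3320)
step 5: x0=(1.6331, 1.0206, 0.7209) x1=(-0.3154, -0.8360, 1.8373) x2=(-0.0638, -0.3453, -0.5041) x3=(0.2271, -1.8975, 0.4656) x4=(1.5179, -0.9553, 0.3350)
step 6: x0=(1.6296, 1.0265, 0.7211) x1=(-0.3065, -0.8393, 1.8367) x2=(-0.0566, -0.3504, -0.5010) x3=(0.2226, -1.8928, 0.4667) x4=(1.5276, -0.9624, 0.3380)
step 7: x0=(1.6261, 1.0324, 0.7212) x1=(-0.2976, -0.8425, 1.8362) x2=(-0.0493, -0.3555, -0.4979) x3=(0.2181, -1.8880, 0.4678) x4=(1.5372, -0.9695, 0.3410)
step 8: x0=(1.6226, 1.0382, 0.7213) x1=(-0.2887, -0.8457, 1.8356) x2=(-0.0421, -0.3606, -0.4947) x3=(0.2136, -1.8831, 0.4690) x4=(1.5468, -0.9766, 0.3440)
step 9: x0=(1.6190, 1.0439, 0.7214) x1=(-0.2798, -0.8490, 1.8351) x2=(-0.0349, -0.3657, -0.4916) x3=(0.2092, -1.8781, 0.4701) x4=(1.5564, -0.9837, 0.3471)
step 10: x0=(1.6154, 1.0496, 0.7215) x1=(-0.2709, -0.8522, 1.8345) x2=(-0.0277, -0.3708, -0.4885) x3=(0.2047, -1.8730, 0.4712) x4=(1.5661, -0.9908, 0.3501)
step 11: x0=(1.6118, 1.0552, 0.7215) x1=(-0.2619, -0.8555, 1.8340) x2=(-0.0205, -0.3758, -0.4853) x3=(0.2003, -1.8679, 0.4724) x4=(1.5757, -0.9979, 0.3532)
step 12: x0=(1.6081, 1.0608, 0.7216) x1=(-0.2530, -0.8588, 1.8334) x2=(-0.0134, -0.3809, -0.4822) x3=(0.1959, -1.8627, 0.4736) x4=(1.5853, -1.0051, 0.3563)
step 13: x0=(1.6044, 1.0663, 0.7217) x1=(-0.2441, -0.8620, 1.8329) x2=(-0.0062, -0.3861, -0.4791) x3=(0.1916, -1.8574, 0.4747) x4=(1.5950, -1.0122, 0.3593)
step 14: x0=(1.6007, 1.0717, 0.7217) x1=(-0.2352, -0.8653, 1.8323) x2=(0.0010, -0.3912, -0.4760) x3=(0.1872, -1.8520, 0.4759) x4=(1.6046, -1.0193, 0.3624)
step 15: x0=(1.5970, 1.0771, 0.7217) x1=(-0.2263, -0.8686, 1.8318) x2=(0.0081, -0.3963, -0.4729) x3=(0.1829, -1.8465, 0.4771) x4=(1.6143, -1.0265, 0.3655)
step 16: x0=(1.5932, 1.0824, 0.7217) x1=(-0.2173, -0.8719, 1.8312) x2=(0.0153, -0.4014, -0.4698) x3=(0.1786, -1.8410, 0.4783) x4=(1.6240, -1.0336, 0.3686)
step 17: x0=(1.5894, 1.0877, 0.7217) x1=(-0.2084, -0.8752, 1.8307) x2=(0.0224, -0.4065, -0.4667) x3=(0.1743, -1.8353, 0.4795) x4=(1.6336, -1.0408, 0.3717)
step 18: x0=(1.5856, 1.0929, 0.7217) x1=(-0.1995, -0.8785, 1.8301) x2=(0.0296, -0.4117, -0.4636) x3=(0.1701, -1.8296, 0.4807) x4=(1.6433, -1.0480, 0.3748)
step 19: x0=(1.5818, 1.0980, 0.7217) x1=(-0.1906, -0.8819, 1.8296) x2=(0.0367, -0.4168, -0.4605) x3=(0.1658, -1.8238, 0.4819) x4=(1.6530, -1.0551, 0.3779)
step 20: x0=(1.5779, 1.1031, 0.7216) x1=(-0.1817, -0.8852, 1.8290) x2=(0.0438, -0.4220, -0.4574) x3=(0.1616, -1.8180, 0.4832) x4=(1.6627, -1.0623, 0.3810)
step 21: x0=(1.5740, 1.1081, 0.7216) x1=(-0.1728, -0.8885, 1.8285) x2=(0.0509, -0.4271, -0.4543) x3=(0.1575, -1.8120, 0.4844) x4=(1.6723, -1.0695, 0.3841)
step 22: x0=(1.5701, 1.1131, 0.7215) x1=(-0.1638, -0.8919, 1.8279) x2=(0.0580, -0.4323, -0.4513) x3=(0.1533, -1.8060, 0.4856) x4=(1.6820, -1.0767, 0.3872)
step 23: x0=(1.5662, 1.1180, 0.7215) x1=(-0.1549, -0.8952, 1.8273) x2=(0.0651, -0.4374, -0.4482) x3=(0.1492, -1.7999, 0.4869) x4=(1.6917, -1.0839, 0.3904)
step 24: x0=(1.5622, 1.1229, 0.7214) x1=(-0.1460, -0.8986, 1.8267) x2=(0.0722, -0.4426, -0.4451) x3=(0.1451, -1.7937, 0.4882) x4=(1.7014, -1.0911, 0.3935)
step 25: x0=(1.5582, 1.1277, 0.7213) x1=(-0.1371, -0.9019, 1.8262) x2=(0.0793, -0.4478, -0.4420) x3=(0.1410, -1.7874, 0.4894) x4=(1.7111, -1.0983, 0.3966)
step 26: x0=(1.5542, 1.1324, 0.7212) x1=(-0.1282, -0.9053, 1.8256) x2=(0.0864, -0.4530, -0.4389) x3=(0.1370, -1.7810, 0.4907) x4=(1.7208, -1.1055, 0.3998)
step 27: x0=(1.5502, 1.1371, 0.7211) x1=(-0.1193, -0.9087, 1.8250) x2=(0.0934, -0.4582, -0.4359) x3=(0.1329, -1.7746, 0.4920) x4=(1.7305, -1.1127, 0.4029)
step 28: x0=(1.5461, 1.1417, 0.7210) x1=(-0.1104, -0.9121, 1.8244) x2=(0.1005, -0.4634, -0.4328) x3=(0.1290, -1.7681, 0.4933) x4=(1.7402, -1.1199, 0.4061)
step 29: x0=(1.5421, 1.1462, 0.7208) x1=(-0.1015, -0.9155, 1.8238) x2=(0.1075, -0.4686, -0.4297) x3=(0.1250, -1.7615, 0.4946) x4=(1.7500, -1.1271, 0.4092)
step 30: x0=(1.5380, 1.1507, 0.7207) x1=(-0.0926, -0.9189, 1.8233) x2=(0.1145, -0.4738, -0.4266) x3=(0.1211, -1.7548, 0.4960) x4=(1.7597, -1.1344, 0.4124)
step 31: x0=(1.5339, 1.1552, 0.7205) x1=(-0.0837, -0.9223, 1.8227) x2=(0.1215, -0.4791, -0.4235) x3=(0.1172, -1.7480, 0.4973) x4=(1.7694, -1.1416, 0.4156)
step 32: x0=(1.5297, 1.1595, 0.7204) x1=(-0.0748, -0.9257, 1.8220) x2=(0.1285, -0.4843, -0.4204) x3=(0.1133, -1.7412, 0.4987) x4=(1.7791, -1.1488, 0.4187)
step 33: x0=(1.5256, 1.1639, 0.7202) x1=(-0.0659, -0.9291, 1.8214) x2=(0.1355, -0.4896, -0.4174) x3=(0.1094, -1.7342, 0.5000) x4=(1.7889, -1.1560, 0.4219)
step 34: x0=(1.5214, 1.1681, 0.7200) x1=(-0.0570, -0.9326, 1.8208) x2=(0.1425, -0.4949, -0.4143) x3=(0.1056, -1.7272, 0.5014) x4=(1.7986, -1.1633, 0.4251)
step 35: x0=(1.5172, 1.1723, 0.7198) x1=(-0.0481, -0.9360, 1.8202) x2=(0.1494, -0.5001, -0.4112) x3=(0.1019, -1.7201, 0.5028) x4=(1.8083, -1.1705, 0.4282)
step 36: x0=(1.5130, 1.1765, 0.7196) x1=(-0.0392, -0.9395, 1.8196) x2=(0.1564, -0.5054, -0.4081) x3=(0.0981, -1.7130, 0.5042) x4=(1.8181, -1.1777, 0.4314)
step 37: x0=(1.5087, 1.1806, 0.7194) x1=(-0.0303, -0.9429, 1.8190) x2=(0.1633, -0.5107, -0.4050) x3=(0.0944, -1.7057, 0.5056) x4=(1.8278, -1.1850, 0.4346)

yes, particle 4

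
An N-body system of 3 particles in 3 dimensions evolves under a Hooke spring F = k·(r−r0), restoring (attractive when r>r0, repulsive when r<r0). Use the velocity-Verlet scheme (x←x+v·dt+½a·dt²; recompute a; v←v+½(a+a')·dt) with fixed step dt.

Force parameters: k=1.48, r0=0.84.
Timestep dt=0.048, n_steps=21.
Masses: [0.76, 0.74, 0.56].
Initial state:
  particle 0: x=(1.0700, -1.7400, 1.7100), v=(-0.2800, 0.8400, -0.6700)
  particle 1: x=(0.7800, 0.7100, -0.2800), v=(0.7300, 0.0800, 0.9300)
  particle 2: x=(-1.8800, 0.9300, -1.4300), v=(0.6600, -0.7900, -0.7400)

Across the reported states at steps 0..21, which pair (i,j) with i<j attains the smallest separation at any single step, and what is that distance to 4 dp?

step 0: x0=(1.0700, -1.7400, 1.7100) x1=(0.7800, 0.7100, -0.2800) x2=(-1.8800, 0.9300, -1.4300)
step 1: x0=(1.0506, -1.6906, 1.6687) x1=(0.8112, 0.7101, -0.2339) x2=(-1.8351, 0.8848, -1.4551)
step 2: x0=(1.0196, -1.6239, 1.6095) x1=(0.8345, 0.7026, -0.1854) x2=(-1.7641, 0.8259, -1.4590)
step 3: x0=(0.9777, -1.5405, 1.5332) x1=(0.8499, 0.6880, -0.1352) x2=(-1.6678, 0.7540, -1.4420)
step 4: x0=(0.9257, -1.4418, 1.4408) x1=(0.8575, 0.6663, -0.0838) x2=(-1.5476, 0.6705, -1.4046)
step 5: x0=(0.8646, -1.3291, 1.3335) x1=(0.8577, 0.6381, -0.0319) x2=(-1.4051, 0.5766, -1.3477)
step 6: x0=(0.7954, -1.2038, 1.2126) x1=(0.8508, 0.6039, 0.0200) x2=(-1.2424, 0.4738, -1.2725)
step 7: x0=(0.7193, -1.0678, 1.0800) x1=(0.8374, 0.5641, 0.0713) x2=(-1.0617, 0.3637, -1.1804)
step 8: x0=(0.6377, -0.9230, 0.9373) x1=(0.8181, 0.5195, 0.1216) x2=(-0.8657, 0.2479, -1.0733)
step 9: x0=(0.5517, -0.7712, 0.7865) x1=(0.7938, 0.4709, 0.1704) x2=(-0.6572, 0.1281, -0.9534)
step 10: x0=(0.4627, -0.6147, 0.6296) x1=(0.7654, 0.4191, 0.2176) x2=(-0.4391, 0.0060, -0.8230)
step 11: x0=(0.3719, -0.4554, 0.4687) x1=(0.7339, 0.3650, 0.2629) x2=(-0.2145, -0.1169, -0.6847)
step 12: x0=(0.2803, -0.2952, 0.3058) x1=(0.7005, 0.3098, 0.3065) x2=(0.0138, -0.2394, -0.5414)
step 13: x0=(0.1884, -0.1354, 0.1427) x1=(0.6663, 0.2541, 0.3489) x2=(0.2434, -0.3608, -0.3963)
step 14: x0=(0.0957, 0.0243, -0.0196) x1=(0.6324, 0.1984, 0.3909) x2=(0.4738, -0.4821, -0.2516)
step 15: x0=(0.0021, 0.1845, -0.1821) x1=(0.5989, 0.1425, 0.4329) x2=(0.7048, -0.6037, -0.1068)
step 16: x0=(-0.0908, 0.3439, -0.3444) x1=(0.5654, 0.0862, 0.4746) x2=(0.9349, -0.7238, 0.0381)
step 17: x0=(-0.1810, 0.5009, -0.5051) x1=(0.5314, 0.0297, 0.5152) x2=(1.1618, -0.8403, 0.1825)
step 18: x0=(-0.2664, 0.6536, -0.6624) x1=(0.4970, -0.0271, 0.5536) x2=(1.3830, -0.9507, 0.3249)
step 19: x0=(-0.3454, 0.8001, -0.8141) x1=(0.4624, -0.0839, 0.5891) x2=(1.5956, -1.0525, 0.4638)
step 20: x0=(-0.4161, 0.9384, -0.9583) x1=(0.4281, -0.1404, 0.6207) x2=(1.7967, -1.1437, 0.5975)
step 21: x0=(-0.4770, 1.0668, -1.0930) x1=(0.3946, -0.1963, 0.6480) x2=(1.9835, -1.2223, 0.7241)

pair (0,2), distance 0.5868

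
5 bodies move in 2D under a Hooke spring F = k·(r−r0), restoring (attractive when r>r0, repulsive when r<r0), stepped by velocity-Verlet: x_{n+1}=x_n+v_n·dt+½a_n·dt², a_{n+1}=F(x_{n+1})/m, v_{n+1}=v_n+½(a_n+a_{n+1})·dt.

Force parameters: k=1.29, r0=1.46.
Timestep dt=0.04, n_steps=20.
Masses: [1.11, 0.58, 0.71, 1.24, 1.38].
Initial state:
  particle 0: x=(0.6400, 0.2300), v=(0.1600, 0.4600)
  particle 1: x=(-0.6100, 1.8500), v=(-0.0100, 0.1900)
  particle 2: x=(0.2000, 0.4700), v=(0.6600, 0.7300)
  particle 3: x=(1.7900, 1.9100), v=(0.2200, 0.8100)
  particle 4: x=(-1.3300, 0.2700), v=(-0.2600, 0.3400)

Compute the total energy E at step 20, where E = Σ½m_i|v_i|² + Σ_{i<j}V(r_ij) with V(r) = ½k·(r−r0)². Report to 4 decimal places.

step 0: x0=(0.6400, 0.2300) x1=(-0.6100, 1.8500) x2=(0.2000, 0.4700) x3=(1.7900, 1.9100) x4=(-1.3300, 0.2700)
step 1: x0=(0.6467, 0.2489) x1=(-0.6082, 1.8562) x2=(0.2257, 0.5007) x3=(1.7958, 1.9408) x4=(-1.3385, 0.2845)
step 2: x0=(0.6539, 0.2686) x1=(-0.6019, 1.8595) x2=(0.2499, 0.5344) x3=(1.7956, 1.9684) x4=(-1.3431, 0.3009)
step 3: x0=(0.6615, 0.2890) x1=(-0.5912, 1.8603) x2=(0.2724, 0.5712) x3=(1.7894, 1.9927) x4=(-1.3438, 0.3190)
step 4: x0=(0.6696, 0.3101) x1=(-0.5762, 1.8586) x2=(0.2933, 0.6111) x3=(1.7773, 2.0138) x4=(-1.3404, 0.3391)
step 5: x0=(0.6781, 0.3317) x1=(-0.5571, 1.8547) x2=(0.3126, 0.6539) x3=(1.7595, 2.0316) x4=(-1.3330, 0.3609)
step 6: x0=(0.6868, 0.3538) x1=(-0.5341, 1.8489) x2=(0.3302, 0.6996) x3=(1.7360, 2.0464) x4=(-1.3217, 0.3846)
step 7: x0=(0.6958, 0.3761) x1=(-0.5076, 1.8414) x2=(0.3463, 0.7481) x3=(1.7073, 2.0581) x4=(-1.3064, 0.4100)
step 8: x0=(0.7050, 0.3986) x1=(-0.4778, 1.8327) x2=(0.3608, 0.7992) x3=(1.6734, 2.0669) x4=(-1.2872, 0.4372)
step 9: x0=(0.7142, 0.4211) x1=(-0.4452, 1.8231) x2=(0.3740, 0.8526) x3=(1.6347, 2.0729) x4=(-1.2643, 0.4660)
step 10: x0=(0.7235, 0.4436) x1=(-0.4102, 1.8128) x2=(0.3858, 0.9081) x3=(1.5915, 2.0763) x4=(-1.2377, 0.4963)
step 11: x0=(0.7329, 0.4658) x1=(-0.3733, 1.8024) x2=(0.3965, 0.9655) x3=(1.5443, 2.0774) x4=(-1.2077, 0.5281)
step 12: x0=(0.7421, 0.4877) x1=(-0.3350, 1.7921) x2=(0.4061, 1.0243) x3=(1.4934, 2.0763) x4=(-1.1744, 0.5613)
step 13: x0=(0.7513, 0.5091) x1=(-0.2959, 1.7823) x2=(0.4148, 1.0843) x3=(1.4393, 2.0732) x4=(-1.1381, 0.5958)
step 14: x0=(0.7604, 0.5300) x1=(-0.2564, 1.7733) x2=(0.4228, 1.1451) x3=(1.3824, 2.0685) x4=(-1.0989, 0.6314)
step 15: x0=(0.7694, 0.5503) x1=(-0.2172, 1.7654) x2=(0.4302, 1.2065) x3=(1.3231, 2.0623) x4=(-1.0571, 0.6681)
step 16: x0=(0.7783, 0.5698) x1=(-0.1788, 1.7590) x2=(0.4371, 1.2679) x3=(1.2620, 2.0551) x4=(-1.0129, 0.7057)
step 17: x0=(0.7871, 0.5885) x1=(-0.1418, 1.7542) x2=(0.4438, 1.3292) x3=(1.1995, 2.0471) x4=(-0.9668, 0.7441)
step 18: x0=(0.7959, 0.6063) x1=(-0.1069, 1.7512) x2=(0.4504, 1.3900) x3=(1.1361, 2.0386) x4=(-0.9188, 0.7831)
step 19: x0=(0.8046, 0.6232) x1=(-0.0745, 1.7502) x2=(0.4570, 1.4501) x3=(1.0723, 2.0299) x4=(-0.8694, 0.8226)
step 20: x0=(0.8133, 0.6391) x1=(-0.0453, 1.7511) x2=(0.4638, 1.5092) x3=(1.0085, 2.0213) x4=(-0.8189, 0.8625)
step 0 velocities: v0=(0.1600, 0.4600) v1=(-0.0100, 0.1900) v2=(0.6600, 0.7300) v3=(0.2200, 0.8100) v4=(-0.2600, 0.3400)
step 0: KE=1.0492, PE=4.8863, E=5.9355
step 20 velocities: v0=(0.2192, 0.3832) v1=(0.6861, 0.0478) v2=(0.1745, 1.4650) v3=(-1.5888, -0.2089) v4=(1.2749, 0.9989)
step 20: KE=4.4199, PE=1.5092, E=5.9291

5.9291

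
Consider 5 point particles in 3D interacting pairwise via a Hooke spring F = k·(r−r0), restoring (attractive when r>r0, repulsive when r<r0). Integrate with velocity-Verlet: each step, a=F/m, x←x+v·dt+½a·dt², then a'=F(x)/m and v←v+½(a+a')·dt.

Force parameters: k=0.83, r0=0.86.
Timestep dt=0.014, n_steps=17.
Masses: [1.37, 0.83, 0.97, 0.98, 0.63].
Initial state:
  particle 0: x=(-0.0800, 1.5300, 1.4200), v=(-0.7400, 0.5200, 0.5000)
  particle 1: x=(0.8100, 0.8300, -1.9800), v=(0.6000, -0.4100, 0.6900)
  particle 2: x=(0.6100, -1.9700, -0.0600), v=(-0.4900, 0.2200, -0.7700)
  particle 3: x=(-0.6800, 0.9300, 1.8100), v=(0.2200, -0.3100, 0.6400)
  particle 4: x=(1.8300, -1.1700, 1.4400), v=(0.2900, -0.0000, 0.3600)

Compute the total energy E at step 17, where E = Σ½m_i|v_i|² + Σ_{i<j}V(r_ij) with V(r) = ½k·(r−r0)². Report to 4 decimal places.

step 0: x0=(-0.0800, 1.5300, 1.4200) x1=(0.8100, 0.8300, -1.9800) x2=(0.6100, -1.9700, -0.0600) x3=(-0.6800, 0.9300, 1.8100) x4=(1.8300, -1.1700, 1.4400)
step 1: x0=(-0.0902, 1.5370, 1.4268) x1=(0.8183, 0.8240, -1.9694) x2=(0.6031, -1.9663, -0.0706) x3=(-0.6766, 0.9253, 1.8186) x4=(1.8334, -1.1694, 1.4446)
step 2: x0=(-0.1001, 1.5433, 1.4331) x1=(0.8263, 0.8173, -1.9569) x2=(0.5961, -1.9613, -0.0809) x3=(-0.6725, 0.9201, 1.8263) x4=(1.8356, -1.1676, 1.4484)
step 3: x0=(-0.1097, 1.5490, 1.4390) x1=(0.8341, 0.8101, -1.9425) x2=(0.5889, -1.9551, -0.0908) x3=(-0.6677, 0.9141, 1.8333) x4=(1.8366, -1.1646, 1.4513)
step 4: x0=(-0.1190, 1.5541, 1.4445) x1=(0.8417, 0.8023, -1.9262) x2=(0.5817, -1.9476, -0.1003) x3=(-0.6623, 0.9076, 1.8395) x4=(1.8363, -1.1604, 1.4533)
step 5: x0=(-0.1279, 1.5585, 1.4495) x1=(0.8489, 0.7939, -1.9081) x2=(0.5744, -1.9389, -0.1094) x3=(-0.6562, 0.9004, 1.8449) x4=(1.8348, -1.1550, 1.4545)
step 6: x0=(-0.1365, 1.5623, 1.4541) x1=(0.8560, 0.7850, -1.8880) x2=(0.5670, -1.9290, -0.1182) x3=(-0.6494, 0.8927, 1.8496) x4=(1.8320, -1.1484, 1.4548)
step 7: x0=(-0.1448, 1.5654, 1.4582) x1=(0.8627, 0.7755, -1.8662) x2=(0.5595, -1.9178, -0.1266) x3=(-0.6420, 0.8843, 1.8534) x4=(1.8280, -1.1407, 1.4543)
step 8: x0=(-0.1528, 1.5679, 1.4619) x1=(0.8692, 0.7654, -1.8425) x2=(0.5520, -1.9054, -0.1345) x3=(-0.6339, 0.8753, 1.8564) x4=(1.8227, -1.1318, 1.4529)
step 9: x0=(-0.1605, 1.5698, 1.4651) x1=(0.8754, 0.7549, -1.8170) x2=(0.5443, -1.8918, -0.1420) x3=(-0.6252, 0.8657, 1.8587) x4=(1.8162, -1.1217, 1.4507)
step 10: x0=(-0.1678, 1.5711, 1.4679) x1=(0.8812, 0.7438, -1.7898) x2=(0.5366, -1.8769, -0.1492) x3=(-0.6158, 0.8555, 1.8601) x4=(1.8085, -1.1105, 1.4477)
step 11: x0=(-0.1748, 1.5717, 1.4703) x1=(0.8869, 0.7321, -1.7607) x2=(0.5288, -1.8609, -0.1558) x3=(-0.6058, 0.8447, 1.8608) x4=(1.7995, -1.0981, 1.4439)
step 12: x0=(-0.1814, 1.5716, 1.4722) x1=(0.8922, 0.7200, -1.7299) x2=(0.5210, -1.8437, -0.1621) x3=(-0.5952, 0.8334, 1.8607) x4=(1.7894, -1.0846, 1.4392)
step 13: x0=(-0.1878, 1.5710, 1.4737) x1=(0.8972, 0.7074, -1.6974) x2=(0.5131, -1.8253, -0.1679) x3=(-0.5839, 0.8214, 1.8599) x4=(1.7780, -1.0700, 1.4338)
step 14: x0=(-0.1938, 1.5697, 1.4748) x1=(0.9019, 0.6943, -1.6632) x2=(0.5051, -1.8058, -0.1732) x3=(-0.5720, 0.8089, 1.8582) x4=(1.7655, -1.0543, 1.4275)
step 15: x0=(-0.1995, 1.5677, 1.4754) x1=(0.9063, 0.6808, -1.6274) x2=(0.4971, -1.7851, -0.1781) x3=(-0.5595, 0.7959, 1.8558) x4=(1.7518, -1.0376, 1.4205)
step 16: x0=(-0.2048, 1.5652, 1.4756) x1=(0.9103, 0.6668, -1.5899) x2=(0.4890, -1.7633, -0.1826) x3=(-0.5464, 0.7823, 1.8527) x4=(1.7369, -1.0198, 1.4128)
step 17: x0=(-0.2098, 1.5621, 1.4753) x1=(0.9141, 0.6523, -1.5508) x2=(0.4809, -1.7404, -0.1865) x3=(-0.5328, 0.7682, 1.8487) x4=(1.7209, -1.0010, 1.4043)
step 0 velocities: v0=(-0.7400, 0.5200, 0.5000) v1=(0.6000, -0.4100, 0.6900) v2=(-0.4900, 0.2200, -0.7700) v3=(0.2200, -0.3100, 0.6400) v4=(0.2900, -0.0000, 0.3600)
step 0: KE=1.9146, PE=27.0018, E=28.9164
step 17 velocities: v0=(-0.3466, -0.2473, -0.0316) v1=(0.2568, -1.0459, 2.8494) v2=(-0.5805, 1.6753, -0.2666) v3=(0.9973, -1.0273, -0.3056) v4=(-1.1834, 1.3815, -0.6330)
step 17: KE=7.7534, PE=21.1616, E=28.9150

28.9150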